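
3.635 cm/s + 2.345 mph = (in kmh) 3.905. Check: 1 cm/s = 0.01 m/s, so 3.635 cm/s = 3.635 * 0.01 = 0.03635 m/s. 1 mph = 0.44704 m/s, so 2.345 mph = 2.345 * 0.44704 = 1.0483088 m/s. Sum: 0.03635 + 1.0483088 = 1.0846588 m/s. 1 kmh = 0.27777778 m/s, so 1.0846588 m/s = 1.0846588 / 0.27777778 = 3.9047717 kmh ≈ 3.905 kmh (4 s.f.).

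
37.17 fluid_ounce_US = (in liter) 1.099. Check: 1 fluid_ounce_US = 2.957353e-05 m^3, so 37.17 fluid_ounce_US = 37.17 * 2.957353e-05 = 0.0010992481 m^3. 1 liter = 0.001 m^3, so 0.0010992481 m^3 = 0.0010992481 / 0.001 = 1.0992481 liter ≈ 1.099 liter (4 s.f.).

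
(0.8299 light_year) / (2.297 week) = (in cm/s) 5.652e+11. Check: 1 light_year = 9.4607305e+15 m, so 0.8299 light_year = 0.8299 * 9.4607305e+15 = 7.8514602e+15 m. 1 week = 604800 s, so 2.297 week = 2.297 * 604800 = 1389225.6 s. Combine: 7.8514602e+15 m / 1389225.6 s = 5.6516812e+09 m/s. 1 cm/s = 0.01 m/s, so 5.6516812e+09 m/s = 5.6516812e+09 / 0.01 = 5.6516812e+11 cm/s ≈ 5.652e+11 cm/s (4 s.f.).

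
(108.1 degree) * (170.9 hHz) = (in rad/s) 3.224e+04. Check: 1 degree = 0.017453293 rad, so 108.1 degree = 108.1 * 0.017453293 = 1.8867009 rad. 1 hHz = 100 Hz, so 170.9 hHz = 170.9 * 100 = 17090 Hz. Combine: 1.8867009 rad * 17090 Hz = 32243.719 rad/s. Result: 32243.719 rad/s ≈ 3.224e+04 rad/s (4 s.f.).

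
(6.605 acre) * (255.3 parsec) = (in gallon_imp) 4.632e+25. Check: 1 acre = 4046.8564 m^2, so 6.605 acre = 6.605 * 4046.8564 = 26729.487 m^2. 1 parsec = 3.0856776e+16 m, so 255.3 parsec = 255.3 * 3.0856776e+16 = 7.8777349e+18 m. Combine: 26729.487 m^2 * 7.8777349e+18 m = 2.1056781e+23 m^3. 1 gallon_imp = 0.00454609 m^3, so 2.1056781e+23 m^3 = 2.1056781e+23 / 0.00454609 = 4.6318443e+25 gallon_imp ≈ 4.632e+25 gallon_imp (4 s.f.).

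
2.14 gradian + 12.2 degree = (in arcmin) 847.6. Check: 1 gradian = 0.015707963 rad, so 2.14 gradian = 2.14 * 0.015707963 = 0.033615041 rad. 1 degree = 0.017453293 rad, so 12.2 degree = 12.2 * 0.017453293 = 0.21293017 rad. Sum: 0.033615041 + 0.21293017 = 0.24654521 rad. 1 arcmin = 0.00029088821 rad, so 0.24654521 rad = 0.24654521 / 0.00029088821 = 847.56 arcmin ≈ 847.6 arcmin (4 s.f.).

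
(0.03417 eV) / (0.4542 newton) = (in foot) 1 eV = 1.6021766e-19 J, so 0.03417 eV = 0.03417 * 1.6021766e-19 = 5.4746376e-21 J. 0.4542 newton = 0.4542 N. Combine: 5.4746376e-21 J / 0.4542 N = 1.2053363e-20 m. 1 foot = 0.3048 m, so 1.2053363e-20 m = 1.2053363e-20 / 0.3048 = 3.9545155e-20 foot ≈ 3.955e-20 foot (4 s.f.). Final answer: 3.955e-20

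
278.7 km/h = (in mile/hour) 173.2. Check: 1 km/h = 0.27777778 m/s, so 278.7 km/h = 278.7 * 0.27777778 = 77.416667 m/s. 1 mile/hour = 0.44704 m/s, so 77.416667 m/s = 77.416667 / 0.44704 = 173.17615 mile/hour ≈ 173.2 mile/hour (4 s.f.).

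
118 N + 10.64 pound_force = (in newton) 165.3. Check: 118 N is already in N. 1 pound_force = 4.4482216 N, so 10.64 pound_force = 10.64 * 4.4482216 = 47.329078 N. Sum: 118 + 47.329078 = 165.32908 N. 165.32908 N = 165.32908 newton ≈ 165.3 newton (4 s.f.).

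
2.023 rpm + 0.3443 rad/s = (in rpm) 1 rpm = 0.10471976 rad/s, so 2.023 rpm = 2.023 * 0.10471976 = 0.21184806 rad/s. 0.3443 rad/s is already in rad/s. Sum: 0.21184806 + 0.3443 = 0.55614806 rad/s. 1 rpm = 0.10471976 rad/s, so 0.55614806 rad/s = 0.55614806 / 0.10471976 = 5.3108228 rpm ≈ 5.311 rpm (4 s.f.). Final answer: 5.311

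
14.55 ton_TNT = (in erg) 1 ton_TNT = 4.184e+09 J, so 14.55 ton_TNT = 14.55 * 4.184e+09 = 6.08772e+10 J. 1 erg = 1e-07 J, so 6.08772e+10 J = 6.08772e+10 / 1e-07 = 6.08772e+17 erg ≈ 6.088e+17 erg (4 s.f.). Final answer: 6.088e+17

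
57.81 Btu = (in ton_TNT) 1 Btu = 1055.0559 J, so 57.81 Btu = 57.81 * 1055.0559 = 60992.779 J. 1 ton_TNT = 4.184e+09 J, so 60992.779 J = 60992.779 / 4.184e+09 = 1.4577624e-05 ton_TNT ≈ 1.458e-05 ton_TNT (4 s.f.). Final answer: 1.458e-05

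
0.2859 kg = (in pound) 0.6303. Check: 1 pound = 0.45359237 kg, so 0.2859 kg = 0.2859 / 0.45359237 = 0.63030161 pound ≈ 0.6303 pound (4 s.f.).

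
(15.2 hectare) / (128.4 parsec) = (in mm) 3.836e-11. Check: 1 hectare = 10000 m^2, so 15.2 hectare = 15.2 * 10000 = 152000 m^2. 1 parsec = 3.0856776e+16 m, so 128.4 parsec = 128.4 * 3.0856776e+16 = 3.96201e+18 m. Combine: 152000 m^2 / 3.96201e+18 m = 3.8364365e-14 m. 1 mm = 0.001 m, so 3.8364365e-14 m = 3.8364365e-14 / 0.001 = 3.8364365e-11 mm ≈ 3.836e-11 mm (4 s.f.).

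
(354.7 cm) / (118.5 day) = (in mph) 1 cm = 0.01 m, so 354.7 cm = 354.7 * 0.01 = 3.547 m. 1 day = 86400 s, so 118.5 day = 118.5 * 86400 = 10238400 s. Combine: 3.547 m / 10238400 s = 3.4644085e-07 m/s. 1 mph = 0.44704 m/s, so 3.4644085e-07 m/s = 3.4644085e-07 / 0.44704 = 7.7496611e-07 mph ≈ 7.75e-07 mph (4 s.f.). Final answer: 7.75e-07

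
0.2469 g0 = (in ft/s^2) 7.944. Check: 1 g0 = 9.80665 m/s^2, so 0.2469 g0 = 0.2469 * 9.80665 = 2.4212619 m/s^2. 1 ft/s^2 = 0.3048 m/s^2, so 2.4212619 m/s^2 = 2.4212619 / 0.3048 = 7.9437726 ft/s^2 ≈ 7.944 ft/s^2 (4 s.f.).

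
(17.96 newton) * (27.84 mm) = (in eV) 17.96 newton = 17.96 N. 1 mm = 0.001 m, so 27.84 mm = 27.84 * 0.001 = 0.02784 m. Combine: 17.96 N * 0.02784 m = 0.5000064 J. 1 eV = 1.6021766e-19 J, so 0.5000064 J = 0.5000064 / 1.6021766e-19 = 3.1207945e+18 eV ≈ 3.121e+18 eV (4 s.f.). Final answer: 3.121e+18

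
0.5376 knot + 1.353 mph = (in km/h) 3.173. Check: 1 knot = 0.51444444 m/s, so 0.5376 knot = 0.5376 * 0.51444444 = 0.27656533 m/s. 1 mph = 0.44704 m/s, so 1.353 mph = 1.353 * 0.44704 = 0.60484512 m/s. Sum: 0.27656533 + 0.60484512 = 0.88141045 m/s. 1 km/h = 0.27777778 m/s, so 0.88141045 m/s = 0.88141045 / 0.27777778 = 3.1730776 km/h ≈ 3.173 km/h (4 s.f.).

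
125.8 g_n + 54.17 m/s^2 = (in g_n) 131.3. Check: 1 g_n = 9.80665 m/s^2, so 125.8 g_n = 125.8 * 9.80665 = 1233.6766 m/s^2. 54.17 m/s^2 is already in m/s^2. Sum: 1233.6766 + 54.17 = 1287.8466 m/s^2. 1 g_n = 9.80665 m/s^2, so 1287.8466 m/s^2 = 1287.8466 / 9.80665 = 131.3238 g_n ≈ 131.3 g_n (4 s.f.).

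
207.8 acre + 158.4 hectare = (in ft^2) 2.61e+07. Check: 1 acre = 4046.8564 m^2, so 207.8 acre = 207.8 * 4046.8564 = 840936.76 m^2. 1 hectare = 10000 m^2, so 158.4 hectare = 158.4 * 10000 = 1584000 m^2. Sum: 840936.76 + 1584000 = 2424936.8 m^2. 1 ft^2 = 0.09290304 m^2, so 2424936.8 m^2 = 2424936.8 / 0.09290304 = 26101802 ft^2 ≈ 2.61e+07 ft^2 (4 s.f.).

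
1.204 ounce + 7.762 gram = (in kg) 1 ounce = 0.028349523 kg, so 1.204 ounce = 1.204 * 0.028349523 = 0.034132826 kg. 1 gram = 0.001 kg, so 7.762 gram = 7.762 * 0.001 = 0.007762 kg. Sum: 0.034132826 + 0.007762 = 0.041894826 kg. Result: 0.041894826 kg ≈ 0.04189 kg (4 s.f.). Final answer: 0.04189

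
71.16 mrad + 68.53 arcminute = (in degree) 1 mrad = 0.001 rad, so 71.16 mrad = 71.16 * 0.001 = 0.07116 rad. 1 arcminute = 0.00029088821 rad, so 68.53 arcminute = 68.53 * 0.00029088821 = 0.019934569 rad. Sum: 0.07116 + 0.019934569 = 0.091094569 rad. 1 degree = 0.017453293 rad, so 0.091094569 rad = 0.091094569 / 0.017453293 = 5.2193343 degree ≈ 5.219 degree (4 s.f.). Final answer: 5.219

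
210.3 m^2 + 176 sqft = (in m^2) 210.3 m^2 is already in m^2. 1 sqft = 0.09290304 m^2, so 176 sqft = 176 * 0.09290304 = 16.350935 m^2. Sum: 210.3 + 16.350935 = 226.65094 m^2. Result: 226.65094 m^2 ≈ 226.7 m^2 (4 s.f.). Final answer: 226.7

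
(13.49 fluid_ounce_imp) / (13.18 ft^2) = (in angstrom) 1 fluid_ounce_imp = 2.8413063e-05 m^3, so 13.49 fluid_ounce_imp = 13.49 * 2.8413063e-05 = 0.00038329221 m^3. 1 ft^2 = 0.09290304 m^2, so 13.18 ft^2 = 13.18 * 0.09290304 = 1.2244621 m^2. Combine: 0.00038329221 m^3 / 1.2244621 m^2 = 0.00031302906 m. 1 angstrom = 1e-10 m, so 0.00031302906 m = 0.00031302906 / 1e-10 = 3130290.6 angstrom ≈ 3.13e+06 angstrom (4 s.f.). Final answer: 3.13e+06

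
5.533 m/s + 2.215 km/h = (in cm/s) 614.8. Check: 5.533 m/s is already in m/s. 1 km/h = 0.27777778 m/s, so 2.215 km/h = 2.215 * 0.27777778 = 0.61527778 m/s. Sum: 5.533 + 0.61527778 = 6.1482778 m/s. 1 cm/s = 0.01 m/s, so 6.1482778 m/s = 6.1482778 / 0.01 = 614.82778 cm/s ≈ 614.8 cm/s (4 s.f.).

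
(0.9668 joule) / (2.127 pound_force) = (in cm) 0.9668 joule = 0.9668 J. 1 pound_force = 4.4482216 N, so 2.127 pound_force = 2.127 * 4.4482216 = 9.4613674 N. Combine: 0.9668 J / 9.4613674 N = 0.10218396 m. 1 cm = 0.01 m, so 0.10218396 m = 0.10218396 / 0.01 = 10.218396 cm ≈ 10.22 cm (4 s.f.). Final answer: 10.22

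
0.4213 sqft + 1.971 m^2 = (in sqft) 1 sqft = 0.09290304 m^2, so 0.4213 sqft = 0.4213 * 0.09290304 = 0.039140051 m^2. 1.971 m^2 is already in m^2. Sum: 0.039140051 + 1.971 = 2.0101401 m^2. 1 sqft = 0.09290304 m^2, so 2.0101401 m^2 = 2.0101401 / 0.09290304 = 21.636967 sqft ≈ 21.64 sqft (4 s.f.). Final answer: 21.64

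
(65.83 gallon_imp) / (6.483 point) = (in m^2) 1 gallon_imp = 0.00454609 m^3, so 65.83 gallon_imp = 65.83 * 0.00454609 = 0.2992691 m^3. 1 point = 0.00035277778 m, so 6.483 point = 6.483 * 0.00035277778 = 0.0022870583 m. Combine: 0.2992691 m^3 / 0.0022870583 m = 130.85329 m^2. Result: 130.85329 m^2 ≈ 130.9 m^2 (4 s.f.). Final answer: 130.9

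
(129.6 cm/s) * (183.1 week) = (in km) 1.435e+05. Check: 1 cm/s = 0.01 m/s, so 129.6 cm/s = 129.6 * 0.01 = 1.296 m/s. 1 week = 604800 s, so 183.1 week = 183.1 * 604800 = 1.1073888e+08 s. Combine: 1.296 m/s * 1.1073888e+08 s = 1.4351759e+08 m. 1 km = 1000 m, so 1.4351759e+08 m = 1.4351759e+08 / 1000 = 143517.59 km ≈ 1.435e+05 km (4 s.f.).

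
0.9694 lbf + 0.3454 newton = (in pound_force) 1 lbf = 4.4482216 N, so 0.9694 lbf = 0.9694 * 4.4482216 = 4.312106 N. 0.3454 newton = 0.3454 N. Sum: 4.312106 + 0.3454 = 4.657506 N. 1 pound_force = 4.4482216 N, so 4.657506 N = 4.657506 / 4.4482216 = 1.047049 pound_force ≈ 1.047 pound_force (4 s.f.). Final answer: 1.047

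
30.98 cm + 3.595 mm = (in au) 1 cm = 0.01 m, so 30.98 cm = 30.98 * 0.01 = 0.3098 m. 1 mm = 0.001 m, so 3.595 mm = 3.595 * 0.001 = 0.003595 m. Sum: 0.3098 + 0.003595 = 0.313395 m. 1 au = 1.4959787e+11 m, so 0.313395 m = 0.313395 / 1.4959787e+11 = 2.0949162e-12 au ≈ 2.095e-12 au (4 s.f.). Final answer: 2.095e-12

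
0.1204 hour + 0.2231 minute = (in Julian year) 1.416e-05. Check: 1 hour = 3600 s, so 0.1204 hour = 0.1204 * 3600 = 433.44 s. 1 minute = 60 s, so 0.2231 minute = 0.2231 * 60 = 13.386 s. Sum: 433.44 + 13.386 = 446.826 s. 1 Julian year = 31557600 s, so 446.826 s = 446.826 / 31557600 = 1.4159062e-05 Julian year ≈ 1.416e-05 Julian year (4 s.f.).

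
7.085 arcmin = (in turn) 0.000328. Check: 1 arcmin = 0.00029088821 rad, so 7.085 arcmin = 7.085 * 0.00029088821 = 0.002060943 rad. 1 turn = 6.2831853 rad, so 0.002060943 rad = 0.002060943 / 6.2831853 = 0.00032800926 turn ≈ 0.000328 turn (4 s.f.).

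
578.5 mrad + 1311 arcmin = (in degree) 1 mrad = 0.001 rad, so 578.5 mrad = 578.5 * 0.001 = 0.5785 rad. 1 arcmin = 0.00029088821 rad, so 1311 arcmin = 1311 * 0.00029088821 = 0.38135444 rad. Sum: 0.5785 + 0.38135444 = 0.95985444 rad. 1 degree = 0.017453293 rad, so 0.95985444 rad = 0.95985444 / 0.017453293 = 54.995608 degree ≈ 55 degree (4 s.f.). Final answer: 55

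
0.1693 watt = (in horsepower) 0.1693 watt = 0.1693 W. 1 horsepower = 745.69987 W, so 0.1693 W = 0.1693 / 745.69987 = 0.00022703504 horsepower ≈ 0.000227 horsepower (4 s.f.). Final answer: 0.000227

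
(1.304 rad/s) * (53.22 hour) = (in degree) 1.431e+07. Check: 1.304 rad/s is already in rad/s. 1 hour = 3600 s, so 53.22 hour = 53.22 * 3600 = 191592 s. Combine: 1.304 rad/s * 191592 s = 249835.97 rad. 1 degree = 0.017453293 rad, so 249835.97 rad = 249835.97 / 0.017453293 = 14314547 degree ≈ 1.431e+07 degree (4 s.f.).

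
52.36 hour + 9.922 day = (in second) 1.046e+06. Check: 1 hour = 3600 s, so 52.36 hour = 52.36 * 3600 = 188496 s. 1 day = 86400 s, so 9.922 day = 9.922 * 86400 = 857260.8 s. Sum: 188496 + 857260.8 = 1045756.8 s. 1045756.8 s = 1045756.8 second ≈ 1.046e+06 second (4 s.f.).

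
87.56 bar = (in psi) 1 bar = 100000 Pa, so 87.56 bar = 87.56 * 100000 = 8756000 Pa. 1 psi = 6894.7573 Pa, so 8756000 Pa = 8756000 / 6894.7573 = 1269.9504 psi ≈ 1270 psi (4 s.f.). Final answer: 1270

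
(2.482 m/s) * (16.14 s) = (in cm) 4006. Check: 2.482 m/s is already in m/s. 16.14 s is already in s. Combine: 2.482 m/s * 16.14 s = 40.05948 m. 1 cm = 0.01 m, so 40.05948 m = 40.05948 / 0.01 = 4005.948 cm ≈ 4006 cm (4 s.f.).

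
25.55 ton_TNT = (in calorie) 1 ton_TNT = 4.184e+09 J, so 25.55 ton_TNT = 25.55 * 4.184e+09 = 1.069012e+11 J. 1 calorie = 4.184 J, so 1.069012e+11 J = 1.069012e+11 / 4.184 = 2.555e+10 calorie. Final answer: 2.555e+10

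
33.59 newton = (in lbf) 33.59 newton = 33.59 N. 1 lbf = 4.4482216 N, so 33.59 N = 33.59 / 4.4482216 = 7.5513324 lbf ≈ 7.551 lbf (4 s.f.). Final answer: 7.551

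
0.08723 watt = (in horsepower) 0.08723 watt = 0.08723 W. 1 horsepower = 745.69987 W, so 0.08723 W = 0.08723 / 745.69987 = 0.00011697736 horsepower ≈ 0.000117 horsepower (4 s.f.). Final answer: 0.000117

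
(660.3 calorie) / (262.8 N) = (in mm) 1 calorie = 4.184 J, so 660.3 calorie = 660.3 * 4.184 = 2762.6952 J. 262.8 N is already in N. Combine: 2762.6952 J / 262.8 N = 10.512539 m. 1 mm = 0.001 m, so 10.512539 m = 10.512539 / 0.001 = 10512.539 mm ≈ 1.051e+04 mm (4 s.f.). Final answer: 1.051e+04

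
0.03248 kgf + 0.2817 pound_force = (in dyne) 1 kgf = 9.80665 N, so 0.03248 kgf = 0.03248 * 9.80665 = 0.31851999 N. 1 pound_force = 4.4482216 N, so 0.2817 pound_force = 0.2817 * 4.4482216 = 1.253064 N. Sum: 0.31851999 + 1.253064 = 1.571584 N. 1 dyne = 1e-05 N, so 1.571584 N = 1.571584 / 1e-05 = 157158.4 dyne ≈ 1.572e+05 dyne (4 s.f.). Final answer: 1.572e+05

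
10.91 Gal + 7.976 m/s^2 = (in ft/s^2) 1 Gal = 0.01 m/s^2, so 10.91 Gal = 10.91 * 0.01 = 0.1091 m/s^2. 7.976 m/s^2 is already in m/s^2. Sum: 0.1091 + 7.976 = 8.0851 m/s^2. 1 ft/s^2 = 0.3048 m/s^2, so 8.0851 m/s^2 = 8.0851 / 0.3048 = 26.525919 ft/s^2 ≈ 26.53 ft/s^2 (4 s.f.). Final answer: 26.53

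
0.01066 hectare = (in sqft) 1147. Check: 1 hectare = 10000 m^2, so 0.01066 hectare = 0.01066 * 10000 = 106.6 m^2. 1 sqft = 0.09290304 m^2, so 106.6 m^2 = 106.6 / 0.09290304 = 1147.4329 sqft ≈ 1147 sqft (4 s.f.).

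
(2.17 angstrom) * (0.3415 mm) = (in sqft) 7.977e-13. Check: 1 angstrom = 1e-10 m, so 2.17 angstrom = 2.17 * 1e-10 = 2.17e-10 m. 1 mm = 0.001 m, so 0.3415 mm = 0.3415 * 0.001 = 0.0003415 m. Combine: 2.17e-10 m * 0.0003415 m = 7.41055e-14 m^2. 1 sqft = 0.09290304 m^2, so 7.41055e-14 m^2 = 7.41055e-14 / 0.09290304 = 7.9766496e-13 sqft ≈ 7.977e-13 sqft (4 s.f.).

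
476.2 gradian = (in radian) 1 gradian = 0.015707963 rad, so 476.2 gradian = 476.2 * 0.015707963 = 7.4801321 rad. 7.4801321 rad = 7.4801321 radian ≈ 7.48 radian (4 s.f.). Final answer: 7.48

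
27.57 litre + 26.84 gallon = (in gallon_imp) 1 litre = 0.001 m^3, so 27.57 litre = 27.57 * 0.001 = 0.02757 m^3. 1 gallon = 0.0037854118 m^3, so 26.84 gallon = 26.84 * 0.0037854118 = 0.10160045 m^3. Sum: 0.02757 + 0.10160045 = 0.12917045 m^3. 1 gallon_imp = 0.00454609 m^3, so 0.12917045 m^3 = 0.12917045 / 0.00454609 = 28.413527 gallon_imp ≈ 28.41 gallon_imp (4 s.f.). Final answer: 28.41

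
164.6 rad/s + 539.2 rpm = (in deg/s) 164.6 rad/s is already in rad/s. 1 rpm = 0.10471976 rad/s, so 539.2 rpm = 539.2 * 0.10471976 = 56.464892 rad/s. Sum: 164.6 + 56.464892 = 221.06489 rad/s. 1 deg/s = 0.017453293 rad/s, so 221.06489 rad/s = 221.06489 / 0.017453293 = 12666.085 deg/s ≈ 1.267e+04 deg/s (4 s.f.). Final answer: 1.267e+04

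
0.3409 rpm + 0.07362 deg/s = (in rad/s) 0.03698. Check: 1 rpm = 0.10471976 rad/s, so 0.3409 rpm = 0.3409 * 0.10471976 = 0.035698965 rad/s. 1 deg/s = 0.017453293 rad/s, so 0.07362 deg/s = 0.07362 * 0.017453293 = 0.0012849114 rad/s. Sum: 0.035698965 + 0.0012849114 = 0.036983876 rad/s. Result: 0.036983876 rad/s ≈ 0.03698 rad/s (4 s.f.).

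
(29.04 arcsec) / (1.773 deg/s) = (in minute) 1 arcsec = 4.8481368e-06 rad, so 29.04 arcsec = 29.04 * 4.8481368e-06 = 0.00014078989 rad. 1 deg/s = 0.017453293 rad/s, so 1.773 deg/s = 1.773 * 0.017453293 = 0.030944688 rad/s. Combine: 0.00014078989 rad / 0.030944688 rad/s = 0.0045497274 s. 1 minute = 60 s, so 0.0045497274 s = 0.0045497274 / 60 = 7.582879e-05 minute ≈ 7.583e-05 minute (4 s.f.). Final answer: 7.583e-05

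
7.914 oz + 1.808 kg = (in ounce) 71.69. Check: 1 oz = 0.028349523 kg, so 7.914 oz = 7.914 * 0.028349523 = 0.22435813 kg. 1.808 kg is already in kg. Sum: 0.22435813 + 1.808 = 2.0323581 kg. 1 ounce = 0.028349523 kg, so 2.0323581 kg = 2.0323581 / 0.028349523 = 71.689323 ounce ≈ 71.69 ounce (4 s.f.).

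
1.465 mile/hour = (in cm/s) 65.49. Check: 1 mile/hour = 0.44704 m/s, so 1.465 mile/hour = 1.465 * 0.44704 = 0.6549136 m/s. 1 cm/s = 0.01 m/s, so 0.6549136 m/s = 0.6549136 / 0.01 = 65.49136 cm/s ≈ 65.49 cm/s (4 s.f.).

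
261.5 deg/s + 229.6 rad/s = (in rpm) 2236. Check: 1 deg/s = 0.017453293 rad/s, so 261.5 deg/s = 261.5 * 0.017453293 = 4.564036 rad/s. 229.6 rad/s is already in rad/s. Sum: 4.564036 + 229.6 = 234.16404 rad/s. 1 rpm = 0.10471976 rad/s, so 234.16404 rad/s = 234.16404 / 0.10471976 = 2236.1018 rpm ≈ 2236 rpm (4 s.f.).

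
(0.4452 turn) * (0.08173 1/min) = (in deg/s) 0.2183. Check: 1 turn = 6.2831853 rad, so 0.4452 turn = 0.4452 * 6.2831853 = 2.7972741 rad. 1 1/min = 0.016666667 Hz, so 0.08173 1/min = 0.08173 * 0.016666667 = 0.0013621667 Hz. Combine: 2.7972741 rad * 0.0013621667 Hz = 0.0038103535 rad/s. 1 deg/s = 0.017453293 rad/s, so 0.0038103535 rad/s = 0.0038103535 / 0.017453293 = 0.21831718 deg/s ≈ 0.2183 deg/s (4 s.f.).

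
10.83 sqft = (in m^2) 1.006. Check: 1 sqft = 0.09290304 m^2, so 10.83 sqft = 10.83 * 0.09290304 = 1.0061399 m^2. Result: 1.0061399 m^2 ≈ 1.006 m^2 (4 s.f.).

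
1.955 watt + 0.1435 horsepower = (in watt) 1.955 watt = 1.955 W. 1 horsepower = 745.69987 W, so 0.1435 horsepower = 0.1435 * 745.69987 = 107.00793 W. Sum: 1.955 + 107.00793 = 108.96293 W. 108.96293 W = 108.96293 watt ≈ 109 watt (4 s.f.). Final answer: 109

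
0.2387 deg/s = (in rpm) 0.03978. Check: 1 deg/s = 0.017453293 rad/s, so 0.2387 deg/s = 0.2387 * 0.017453293 = 0.0041661009 rad/s. 1 rpm = 0.10471976 rad/s, so 0.0041661009 rad/s = 0.0041661009 / 0.10471976 = 0.039783333 rpm ≈ 0.03978 rpm (4 s.f.).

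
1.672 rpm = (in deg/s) 10.03. Check: 1 rpm = 0.10471976 rad/s, so 1.672 rpm = 1.672 * 0.10471976 = 0.17509143 rad/s. 1 deg/s = 0.017453293 rad/s, so 0.17509143 rad/s = 0.17509143 / 0.017453293 = 10.032 deg/s ≈ 10.03 deg/s (4 s.f.).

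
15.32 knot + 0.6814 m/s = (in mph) 19.15. Check: 1 knot = 0.51444444 m/s, so 15.32 knot = 15.32 * 0.51444444 = 7.8812889 m/s. 0.6814 m/s is already in m/s. Sum: 7.8812889 + 0.6814 = 8.5626889 m/s. 1 mph = 0.44704 m/s, so 8.5626889 m/s = 8.5626889 / 0.44704 = 19.15419 mph ≈ 19.15 mph (4 s.f.).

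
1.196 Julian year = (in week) 62.41. Check: 1 Julian year = 31557600 s, so 1.196 Julian year = 1.196 * 31557600 = 37742890 s. 1 week = 604800 s, so 37742890 s = 37742890 / 604800 = 62.405571 week ≈ 62.41 week (4 s.f.).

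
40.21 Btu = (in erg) 1 Btu = 1055.0559 J, so 40.21 Btu = 40.21 * 1055.0559 = 42423.796 J. 1 erg = 1e-07 J, so 42423.796 J = 42423.796 / 1e-07 = 4.2423796e+11 erg ≈ 4.242e+11 erg (4 s.f.). Final answer: 4.242e+11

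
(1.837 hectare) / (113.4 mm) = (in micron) 1 hectare = 10000 m^2, so 1.837 hectare = 1.837 * 10000 = 18370 m^2. 1 mm = 0.001 m, so 113.4 mm = 113.4 * 0.001 = 0.1134 m. Combine: 18370 m^2 / 0.1134 m = 161992.95 m. 1 micron = 1e-06 m, so 161992.95 m = 161992.95 / 1e-06 = 1.6199295e+11 micron ≈ 1.62e+11 micron (4 s.f.). Final answer: 1.62e+11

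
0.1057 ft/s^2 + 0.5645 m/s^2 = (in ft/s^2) 1 ft/s^2 = 0.3048 m/s^2, so 0.1057 ft/s^2 = 0.1057 * 0.3048 = 0.03221736 m/s^2. 0.5645 m/s^2 is already in m/s^2. Sum: 0.03221736 + 0.5645 = 0.59671736 m/s^2. 1 ft/s^2 = 0.3048 m/s^2, so 0.59671736 m/s^2 = 0.59671736 / 0.3048 = 1.9577341 ft/s^2 ≈ 1.958 ft/s^2 (4 s.f.). Final answer: 1.958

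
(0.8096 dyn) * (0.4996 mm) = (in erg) 0.04045. Check: 1 dyn = 1e-05 N, so 0.8096 dyn = 0.8096 * 1e-05 = 8.096e-06 N. 1 mm = 0.001 m, so 0.4996 mm = 0.4996 * 0.001 = 0.0004996 m. Combine: 8.096e-06 N * 0.0004996 m = 4.0447616e-09 J. 1 erg = 1e-07 J, so 4.0447616e-09 J = 4.0447616e-09 / 1e-07 = 0.040447616 erg ≈ 0.04045 erg (4 s.f.).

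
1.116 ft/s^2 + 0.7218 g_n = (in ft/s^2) 24.34. Check: 1 ft/s^2 = 0.3048 m/s^2, so 1.116 ft/s^2 = 1.116 * 0.3048 = 0.3401568 m/s^2. 1 g_n = 9.80665 m/s^2, so 0.7218 g_n = 0.7218 * 9.80665 = 7.07844 m/s^2. Sum: 0.3401568 + 7.07844 = 7.4185968 m/s^2. 1 ft/s^2 = 0.3048 m/s^2, so 7.4185968 m/s^2 = 7.4185968 / 0.3048 = 24.339228 ft/s^2 ≈ 24.34 ft/s^2 (4 s.f.).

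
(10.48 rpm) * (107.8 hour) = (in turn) 1 rpm = 0.10471976 rad/s, so 10.48 rpm = 10.48 * 0.10471976 = 1.097463 rad/s. 1 hour = 3600 s, so 107.8 hour = 107.8 * 3600 = 388080 s. Combine: 1.097463 rad/s * 388080 s = 425903.45 rad. 1 turn = 6.2831853 rad, so 425903.45 rad = 425903.45 / 6.2831853 = 67784.64 turn ≈ 6.778e+04 turn (4 s.f.). Final answer: 6.778e+04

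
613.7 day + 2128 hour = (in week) 100.3. Check: 1 day = 86400 s, so 613.7 day = 613.7 * 86400 = 53023680 s. 1 hour = 3600 s, so 2128 hour = 2128 * 3600 = 7660800 s. Sum: 53023680 + 7660800 = 60684480 s. 1 week = 604800 s, so 60684480 s = 60684480 / 604800 = 100.3381 week ≈ 100.3 week (4 s.f.).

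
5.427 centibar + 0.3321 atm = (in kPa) 1 centibar = 1000 Pa, so 5.427 centibar = 5.427 * 1000 = 5427 Pa. 1 atm = 101325 Pa, so 0.3321 atm = 0.3321 * 101325 = 33650.033 Pa. Sum: 5427 + 33650.033 = 39077.033 Pa. 1 kPa = 1000 Pa, so 39077.033 Pa = 39077.033 / 1000 = 39.077033 kPa ≈ 39.08 kPa (4 s.f.). Final answer: 39.08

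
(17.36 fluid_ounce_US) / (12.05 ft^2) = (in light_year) 1 fluid_ounce_US = 2.957353e-05 m^3, so 17.36 fluid_ounce_US = 17.36 * 2.957353e-05 = 0.00051339647 m^3. 1 ft^2 = 0.09290304 m^2, so 12.05 ft^2 = 12.05 * 0.09290304 = 1.1194816 m^2. Combine: 0.00051339647 m^3 / 1.1194816 m^2 = 0.00045860196 m. 1 light_year = 9.4607305e+15 m, so 0.00045860196 m = 0.00045860196 / 9.4607305e+15 = 4.8474266e-20 light_year ≈ 4.847e-20 light_year (4 s.f.). Final answer: 4.847e-20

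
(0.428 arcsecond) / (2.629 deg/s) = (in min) 7.537e-07. Check: 1 arcsecond = 4.8481368e-06 rad, so 0.428 arcsecond = 0.428 * 4.8481368e-06 = 2.0750026e-06 rad. 1 deg/s = 0.017453293 rad/s, so 2.629 deg/s = 2.629 * 0.017453293 = 0.045884706 rad/s. Combine: 2.0750026e-06 rad / 0.045884706 rad/s = 4.5222095e-05 s. 1 min = 60 s, so 4.5222095e-05 s = 4.5222095e-05 / 60 = 7.5370159e-07 min ≈ 7.537e-07 min (4 s.f.).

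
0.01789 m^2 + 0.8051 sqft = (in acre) 0.01789 m^2 is already in m^2. 1 sqft = 0.09290304 m^2, so 0.8051 sqft = 0.8051 * 0.09290304 = 0.074796238 m^2. Sum: 0.01789 + 0.074796238 = 0.092686238 m^2. 1 acre = 4046.8564 m^2, so 0.092686238 m^2 = 0.092686238 / 4046.8564 = 2.2903268e-05 acre ≈ 2.29e-05 acre (4 s.f.). Final answer: 2.29e-05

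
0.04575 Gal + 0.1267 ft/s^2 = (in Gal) 1 Gal = 0.01 m/s^2, so 0.04575 Gal = 0.04575 * 0.01 = 0.0004575 m/s^2. 1 ft/s^2 = 0.3048 m/s^2, so 0.1267 ft/s^2 = 0.1267 * 0.3048 = 0.03861816 m/s^2. Sum: 0.0004575 + 0.03861816 = 0.03907566 m/s^2. 1 Gal = 0.01 m/s^2, so 0.03907566 m/s^2 = 0.03907566 / 0.01 = 3.907566 Gal ≈ 3.908 Gal (4 s.f.). Final answer: 3.908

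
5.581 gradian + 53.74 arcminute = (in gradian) 6.576. Check: 1 gradian = 0.015707963 rad, so 5.581 gradian = 5.581 * 0.015707963 = 0.087666143 rad. 1 arcminute = 0.00029088821 rad, so 53.74 arcminute = 53.74 * 0.00029088821 = 0.015632332 rad. Sum: 0.087666143 + 0.015632332 = 0.10329848 rad. 1 gradian = 0.015707963 rad, so 0.10329848 rad = 0.10329848 / 0.015707963 = 6.5761852 gradian ≈ 6.576 gradian (4 s.f.).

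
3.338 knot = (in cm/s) 1 knot = 0.51444444 m/s, so 3.338 knot = 3.338 * 0.51444444 = 1.7172156 m/s. 1 cm/s = 0.01 m/s, so 1.7172156 m/s = 1.7172156 / 0.01 = 171.72156 cm/s ≈ 171.7 cm/s (4 s.f.). Final answer: 171.7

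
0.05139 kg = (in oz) 1.813. Check: 1 oz = 0.028349523 kg, so 0.05139 kg = 0.05139 / 0.028349523 = 1.8127289 oz ≈ 1.813 oz (4 s.f.).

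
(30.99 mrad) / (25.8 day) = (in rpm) 1 mrad = 0.001 rad, so 30.99 mrad = 30.99 * 0.001 = 0.03099 rad. 1 day = 86400 s, so 25.8 day = 25.8 * 86400 = 2229120 s. Combine: 0.03099 rad / 2229120 s = 1.3902347e-08 rad/s. 1 rpm = 0.10471976 rad/s, so 1.3902347e-08 rad/s = 1.3902347e-08 / 0.10471976 = 1.3275764e-07 rpm ≈ 1.328e-07 rpm (4 s.f.). Final answer: 1.328e-07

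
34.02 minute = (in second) 1 minute = 60 s, so 34.02 minute = 34.02 * 60 = 2041.2 s. 2041.2 s = 2041.2 second ≈ 2041 second (4 s.f.). Final answer: 2041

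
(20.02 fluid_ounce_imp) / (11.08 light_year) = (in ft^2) 5.841e-20. Check: 1 fluid_ounce_imp = 2.8413063e-05 m^3, so 20.02 fluid_ounce_imp = 20.02 * 2.8413063e-05 = 0.00056882951 m^3. 1 light_year = 9.4607305e+15 m, so 11.08 light_year = 11.08 * 9.4607305e+15 = 1.0482489e+17 m. Combine: 0.00056882951 m^3 / 1.0482489e+17 m = 5.4264735e-21 m^2. 1 ft^2 = 0.09290304 m^2, so 5.4264735e-21 m^2 = 5.4264735e-21 / 0.09290304 = 5.8410075e-20 ft^2 ≈ 5.841e-20 ft^2 (4 s.f.).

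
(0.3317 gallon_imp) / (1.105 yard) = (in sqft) 0.01606. Check: 1 gallon_imp = 0.00454609 m^3, so 0.3317 gallon_imp = 0.3317 * 0.00454609 = 0.0015079381 m^3. 1 yard = 0.9144 m, so 1.105 yard = 1.105 * 0.9144 = 1.010412 m. Combine: 0.0015079381 m^3 / 1.010412 m = 0.0014923992 m^2. 1 sqft = 0.09290304 m^2, so 0.0014923992 m^2 = 0.0014923992 / 0.09290304 = 0.016064051 sqft ≈ 0.01606 sqft (4 s.f.).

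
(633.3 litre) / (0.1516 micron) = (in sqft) 4.497e+07. Check: 1 litre = 0.001 m^3, so 633.3 litre = 633.3 * 0.001 = 0.6333 m^3. 1 micron = 1e-06 m, so 0.1516 micron = 0.1516 * 1e-06 = 1.516e-07 m. Combine: 0.6333 m^3 / 1.516e-07 m = 4177440.6 m^2. 1 sqft = 0.09290304 m^2, so 4177440.6 m^2 = 4177440.6 / 0.09290304 = 44965597 sqft ≈ 4.497e+07 sqft (4 s.f.).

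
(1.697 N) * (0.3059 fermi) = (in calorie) 1.241e-16. Check: 1.697 N is already in N. 1 fermi = 1e-15 m, so 0.3059 fermi = 0.3059 * 1e-15 = 3.059e-16 m. Combine: 1.697 N * 3.059e-16 m = 5.191123e-16 J. 1 calorie = 4.184 J, so 5.191123e-16 J = 5.191123e-16 / 4.184 = 1.2407082e-16 calorie ≈ 1.241e-16 calorie (4 s.f.).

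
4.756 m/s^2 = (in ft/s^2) 15.6. Check: 1 ft/s^2 = 0.3048 m/s^2, so 4.756 m/s^2 = 4.756 / 0.3048 = 15.603675 ft/s^2 ≈ 15.6 ft/s^2 (4 s.f.).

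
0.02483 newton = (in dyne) 0.02483 newton = 0.02483 N. 1 dyne = 1e-05 N, so 0.02483 N = 0.02483 / 1e-05 = 2483 dyne. Final answer: 2483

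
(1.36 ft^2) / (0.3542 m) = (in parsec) 1 ft^2 = 0.09290304 m^2, so 1.36 ft^2 = 1.36 * 0.09290304 = 0.12634813 m^2. 0.3542 m is already in m. Combine: 0.12634813 m^2 / 0.3542 m = 0.3567141 m. 1 parsec = 3.0856776e+16 m, so 0.3567141 m = 0.3567141 / 3.0856776e+16 = 1.1560317e-17 parsec ≈ 1.156e-17 parsec (4 s.f.). Final answer: 1.156e-17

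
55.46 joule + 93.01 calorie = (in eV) 2.775e+21. Check: 55.46 joule = 55.46 J. 1 calorie = 4.184 J, so 93.01 calorie = 93.01 * 4.184 = 389.15384 J. Sum: 55.46 + 389.15384 = 444.61384 J. 1 eV = 1.6021766e-19 J, so 444.61384 J = 444.61384 / 1.6021766e-19 = 2.7750613e+21 eV ≈ 2.775e+21 eV (4 s.f.).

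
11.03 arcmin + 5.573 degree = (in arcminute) 345.4. Check: 1 arcmin = 0.00029088821 rad, so 11.03 arcmin = 11.03 * 0.00029088821 = 0.0032084969 rad. 1 degree = 0.017453293 rad, so 5.573 degree = 5.573 * 0.017453293 = 0.097267199 rad. Sum: 0.0032084969 + 0.097267199 = 0.1004757 rad. 1 arcminute = 0.00029088821 rad, so 0.1004757 rad = 0.1004757 / 0.00029088821 = 345.41 arcminute ≈ 345.4 arcminute (4 s.f.).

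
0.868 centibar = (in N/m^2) 868. Check: 1 centibar = 1000 Pa, so 0.868 centibar = 0.868 * 1000 = 868 Pa. 868 Pa = 868 N/m^2.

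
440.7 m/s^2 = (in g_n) 1 g_n = 9.80665 m/s^2, so 440.7 m/s^2 = 440.7 / 9.80665 = 44.938894 g_n ≈ 44.94 g_n (4 s.f.). Final answer: 44.94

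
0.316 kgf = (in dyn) 1 kgf = 9.80665 N, so 0.316 kgf = 0.316 * 9.80665 = 3.0989014 N. 1 dyn = 1e-05 N, so 3.0989014 N = 3.0989014 / 1e-05 = 309890.14 dyn ≈ 3.099e+05 dyn (4 s.f.). Final answer: 3.099e+05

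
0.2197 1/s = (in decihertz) 0.2197 1/s = 0.2197 Hz. 1 decihertz = 0.1 Hz, so 0.2197 Hz = 0.2197 / 0.1 = 2.197 decihertz. Final answer: 2.197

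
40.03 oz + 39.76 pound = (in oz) 676.2. Check: 1 oz = 0.028349523 kg, so 40.03 oz = 40.03 * 0.028349523 = 1.1348314 kg. 1 pound = 0.45359237 kg, so 39.76 pound = 39.76 * 0.45359237 = 18.034833 kg. Sum: 1.1348314 + 18.034833 = 19.169664 kg. 1 oz = 0.028349523 kg, so 19.169664 kg = 19.169664 / 0.028349523 = 676.19 oz ≈ 676.2 oz (4 s.f.).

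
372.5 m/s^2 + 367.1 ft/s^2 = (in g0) 372.5 m/s^2 is already in m/s^2. 1 ft/s^2 = 0.3048 m/s^2, so 367.1 ft/s^2 = 367.1 * 0.3048 = 111.89208 m/s^2. Sum: 372.5 + 111.89208 = 484.39208 m/s^2. 1 g0 = 9.80665 m/s^2, so 484.39208 m/s^2 = 484.39208 / 9.80665 = 49.394246 g0 ≈ 49.39 g0 (4 s.f.). Final answer: 49.39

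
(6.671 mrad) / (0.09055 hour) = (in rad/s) 1 mrad = 0.001 rad, so 6.671 mrad = 6.671 * 0.001 = 0.006671 rad. 1 hour = 3600 s, so 0.09055 hour = 0.09055 * 3600 = 325.98 s. Combine: 0.006671 rad / 325.98 s = 2.0464446e-05 rad/s. Result: 2.0464446e-05 rad/s ≈ 2.046e-05 rad/s (4 s.f.). Final answer: 2.046e-05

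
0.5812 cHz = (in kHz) 1 cHz = 0.01 Hz, so 0.5812 cHz = 0.5812 * 0.01 = 0.005812 Hz. 1 kHz = 1000 Hz, so 0.005812 Hz = 0.005812 / 1000 = 5.812e-06 kHz. Final answer: 5.812e-06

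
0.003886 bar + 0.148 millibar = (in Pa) 403.4. Check: 1 bar = 100000 Pa, so 0.003886 bar = 0.003886 * 100000 = 388.6 Pa. 1 millibar = 100 Pa, so 0.148 millibar = 0.148 * 100 = 14.8 Pa. Sum: 388.6 + 14.8 = 403.4 Pa. Result: 403.4 Pa.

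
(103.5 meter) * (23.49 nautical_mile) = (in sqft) 4.847e+07. Check: 103.5 meter = 103.5 m. 1 nautical_mile = 1852 m, so 23.49 nautical_mile = 23.49 * 1852 = 43503.48 m. Combine: 103.5 m * 43503.48 m = 4502610.2 m^2. 1 sqft = 0.09290304 m^2, so 4502610.2 m^2 = 4502610.2 / 0.09290304 = 48465693 sqft ≈ 4.847e+07 sqft (4 s.f.).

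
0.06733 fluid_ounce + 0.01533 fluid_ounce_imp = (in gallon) 0.0006411. Check: 1 fluid_ounce = 2.957353e-05 m^3, so 0.06733 fluid_ounce = 0.06733 * 2.957353e-05 = 1.9911857e-06 m^3. 1 fluid_ounce_imp = 2.8413063e-05 m^3, so 0.01533 fluid_ounce_imp = 0.01533 * 2.8413063e-05 = 4.3557225e-07 m^3. Sum: 1.9911857e-06 + 4.3557225e-07 = 2.426758e-06 m^3. 1 gallon = 0.0037854118 m^3, so 2.426758e-06 m^3 = 2.426758e-06 / 0.0037854118 = 0.00064108164 gallon ≈ 0.0006411 gallon (4 s.f.).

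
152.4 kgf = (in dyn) 1 kgf = 9.80665 N, so 152.4 kgf = 152.4 * 9.80665 = 1494.5335 N. 1 dyn = 1e-05 N, so 1494.5335 N = 1494.5335 / 1e-05 = 1.4945335e+08 dyn ≈ 1.495e+08 dyn (4 s.f.). Final answer: 1.495e+08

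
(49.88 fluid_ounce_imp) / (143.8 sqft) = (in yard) 0.000116. Check: 1 fluid_ounce_imp = 2.8413063e-05 m^3, so 49.88 fluid_ounce_imp = 49.88 * 2.8413063e-05 = 0.0014172436 m^3. 1 sqft = 0.09290304 m^2, so 143.8 sqft = 143.8 * 0.09290304 = 13.359457 m^2. Combine: 0.0014172436 m^3 / 13.359457 m^2 = 0.00010608542 m. 1 yard = 0.9144 m, so 0.00010608542 m = 0.00010608542 / 0.9144 = 0.00011601642 yard ≈ 0.000116 yard (4 s.f.).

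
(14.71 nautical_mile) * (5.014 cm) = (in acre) 0.3375. Check: 1 nautical_mile = 1852 m, so 14.71 nautical_mile = 14.71 * 1852 = 27242.92 m. 1 cm = 0.01 m, so 5.014 cm = 5.014 * 0.01 = 0.05014 m. Combine: 27242.92 m * 0.05014 m = 1365.96 m^2. 1 acre = 4046.8564 m^2, so 1365.96 m^2 = 1365.96 / 4046.8564 = 0.33753607 acre ≈ 0.3375 acre (4 s.f.).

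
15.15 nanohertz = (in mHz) 1.515e-05. Check: 1 nanohertz = 1e-09 Hz, so 15.15 nanohertz = 15.15 * 1e-09 = 1.515e-08 Hz. 1 mHz = 0.001 Hz, so 1.515e-08 Hz = 1.515e-08 / 0.001 = 1.515e-05 mHz.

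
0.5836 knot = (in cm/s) 30.02. Check: 1 knot = 0.51444444 m/s, so 0.5836 knot = 0.5836 * 0.51444444 = 0.30022978 m/s. 1 cm/s = 0.01 m/s, so 0.30022978 m/s = 0.30022978 / 0.01 = 30.022978 cm/s ≈ 30.02 cm/s (4 s.f.).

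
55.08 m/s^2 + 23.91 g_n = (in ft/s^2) 55.08 m/s^2 is already in m/s^2. 1 g_n = 9.80665 m/s^2, so 23.91 g_n = 23.91 * 9.80665 = 234.477 m/s^2. Sum: 55.08 + 234.477 = 289.557 m/s^2. 1 ft/s^2 = 0.3048 m/s^2, so 289.557 m/s^2 = 289.557 / 0.3048 = 949.99016 ft/s^2 ≈ 950 ft/s^2 (4 s.f.). Final answer: 950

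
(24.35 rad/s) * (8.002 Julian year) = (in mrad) 24.35 rad/s is already in rad/s. 1 Julian year = 31557600 s, so 8.002 Julian year = 8.002 * 31557600 = 2.5252392e+08 s. Combine: 24.35 rad/s * 2.5252392e+08 s = 6.1489573e+09 rad. 1 mrad = 0.001 rad, so 6.1489573e+09 rad = 6.1489573e+09 / 0.001 = 6.1489573e+12 mrad ≈ 6.149e+12 mrad (4 s.f.). Final answer: 6.149e+12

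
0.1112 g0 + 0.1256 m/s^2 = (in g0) 1 g0 = 9.80665 m/s^2, so 0.1112 g0 = 0.1112 * 9.80665 = 1.0904995 m/s^2. 0.1256 m/s^2 is already in m/s^2. Sum: 1.0904995 + 0.1256 = 1.2160995 m/s^2. 1 g0 = 9.80665 m/s^2, so 1.2160995 m/s^2 = 1.2160995 / 9.80665 = 0.12400764 g0 ≈ 0.124 g0 (4 s.f.). Final answer: 0.124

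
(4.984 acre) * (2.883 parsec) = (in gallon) 1 acre = 4046.8564 m^2, so 4.984 acre = 4.984 * 4046.8564 = 20169.532 m^2. 1 parsec = 3.0856776e+16 m, so 2.883 parsec = 2.883 * 3.0856776e+16 = 8.8960085e+16 m. Combine: 20169.532 m^2 * 8.8960085e+16 m = 1.7942833e+21 m^3. 1 gallon = 0.0037854118 m^3, so 1.7942833e+21 m^3 = 1.7942833e+21 / 0.0037854118 = 4.739995e+23 gallon ≈ 4.74e+23 gallon (4 s.f.). Final answer: 4.74e+23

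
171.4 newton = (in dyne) 1.714e+07. Check: 171.4 newton = 171.4 N. 1 dyne = 1e-05 N, so 171.4 N = 171.4 / 1e-05 = 17140000 dyne ≈ 1.714e+07 dyne (4 s.f.).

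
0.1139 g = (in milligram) 113.9. Check: 1 g = 0.001 kg, so 0.1139 g = 0.1139 * 0.001 = 0.0001139 kg. 1 milligram = 1e-06 kg, so 0.0001139 kg = 0.0001139 / 1e-06 = 113.9 milligram.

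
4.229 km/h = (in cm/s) 1 km/h = 0.27777778 m/s, so 4.229 km/h = 4.229 * 0.27777778 = 1.1747222 m/s. 1 cm/s = 0.01 m/s, so 1.1747222 m/s = 1.1747222 / 0.01 = 117.47222 cm/s ≈ 117.5 cm/s (4 s.f.). Final answer: 117.5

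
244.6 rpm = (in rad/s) 25.61. Check: 1 rpm = 0.10471976 rad/s, so 244.6 rpm = 244.6 * 0.10471976 = 25.614452 rad/s. Result: 25.614452 rad/s ≈ 25.61 rad/s (4 s.f.).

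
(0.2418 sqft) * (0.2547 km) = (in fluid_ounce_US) 1 sqft = 0.09290304 m^2, so 0.2418 sqft = 0.2418 * 0.09290304 = 0.022463955 m^2. 1 km = 1000 m, so 0.2547 km = 0.2547 * 1000 = 254.7 m. Combine: 0.022463955 m^2 * 254.7 m = 5.7215694 m^3. 1 fluid_ounce_US = 2.957353e-05 m^3, so 5.7215694 m^3 = 5.7215694 / 2.957353e-05 = 193469.28 fluid_ounce_US ≈ 1.935e+05 fluid_ounce_US (4 s.f.). Final answer: 1.935e+05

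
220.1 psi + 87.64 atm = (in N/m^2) 1 psi = 6894.7573 Pa, so 220.1 psi = 220.1 * 6894.7573 = 1517536.1 Pa. 1 atm = 101325 Pa, so 87.64 atm = 87.64 * 101325 = 8880123 Pa. Sum: 1517536.1 + 8880123 = 10397659 Pa. 10397659 Pa = 10397659 N/m^2 ≈ 1.04e+07 N/m^2 (4 s.f.). Final answer: 1.04e+07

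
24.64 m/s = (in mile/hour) 1 mile/hour = 0.44704 m/s, so 24.64 m/s = 24.64 / 0.44704 = 55.11811 mile/hour ≈ 55.12 mile/hour (4 s.f.). Final answer: 55.12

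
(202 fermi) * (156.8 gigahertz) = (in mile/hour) 1 fermi = 1e-15 m, so 202 fermi = 202 * 1e-15 = 2.02e-13 m. 1 gigahertz = 1e+09 Hz, so 156.8 gigahertz = 156.8 * 1e+09 = 1.568e+11 Hz. Combine: 2.02e-13 m * 1.568e+11 Hz = 0.0316736 m/s. 1 mile/hour = 0.44704 m/s, so 0.0316736 m/s = 0.0316736 / 0.44704 = 0.070851825 mile/hour ≈ 0.07085 mile/hour (4 s.f.). Final answer: 0.07085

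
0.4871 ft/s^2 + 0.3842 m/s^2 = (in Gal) 1 ft/s^2 = 0.3048 m/s^2, so 0.4871 ft/s^2 = 0.4871 * 0.3048 = 0.14846808 m/s^2. 0.3842 m/s^2 is already in m/s^2. Sum: 0.14846808 + 0.3842 = 0.53266808 m/s^2. 1 Gal = 0.01 m/s^2, so 0.53266808 m/s^2 = 0.53266808 / 0.01 = 53.266808 Gal ≈ 53.27 Gal (4 s.f.). Final answer: 53.27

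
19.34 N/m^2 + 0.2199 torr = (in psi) 19.34 N/m^2 = 19.34 Pa. 1 torr = 133.32237 Pa, so 0.2199 torr = 0.2199 * 133.32237 = 29.317589 Pa. Sum: 19.34 + 29.317589 = 48.657589 Pa. 1 psi = 6894.7573 Pa, so 48.657589 Pa = 48.657589 / 6894.7573 = 0.0070571866 psi ≈ 0.007057 psi (4 s.f.). Final answer: 0.007057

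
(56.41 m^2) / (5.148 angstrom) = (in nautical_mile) 56.41 m^2 is already in m^2. 1 angstrom = 1e-10 m, so 5.148 angstrom = 5.148 * 1e-10 = 5.148e-10 m. Combine: 56.41 m^2 / 5.148e-10 m = 1.0957653e+11 m. 1 nautical_mile = 1852 m, so 1.0957653e+11 m = 1.0957653e+11 / 1852 = 59166595 nautical_mile ≈ 5.917e+07 nautical_mile (4 s.f.). Final answer: 5.917e+07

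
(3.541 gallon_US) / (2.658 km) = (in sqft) 5.428e-05. Check: 1 gallon_US = 0.0037854118 m^3, so 3.541 gallon_US = 3.541 * 0.0037854118 = 0.013404143 m^3. 1 km = 1000 m, so 2.658 km = 2.658 * 1000 = 2658 m. Combine: 0.013404143 m^3 / 2658 m = 5.0429432e-06 m^2. 1 sqft = 0.09290304 m^2, so 5.0429432e-06 m^2 = 5.0429432e-06 / 0.09290304 = 5.4281789e-05 sqft ≈ 5.428e-05 sqft (4 s.f.).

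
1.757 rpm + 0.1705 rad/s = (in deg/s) 20.31. Check: 1 rpm = 0.10471976 rad/s, so 1.757 rpm = 1.757 * 0.10471976 = 0.18399261 rad/s. 0.1705 rad/s is already in rad/s. Sum: 0.18399261 + 0.1705 = 0.35449261 rad/s. 1 deg/s = 0.017453293 rad/s, so 0.35449261 rad/s = 0.35449261 / 0.017453293 = 20.31093 deg/s ≈ 20.31 deg/s (4 s.f.).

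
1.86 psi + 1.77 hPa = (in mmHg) 97.52. Check: 1 psi = 6894.7573 Pa, so 1.86 psi = 1.86 * 6894.7573 = 12824.249 Pa. 1 hPa = 100 Pa, so 1.77 hPa = 1.77 * 100 = 177 Pa. Sum: 12824.249 + 177 = 13001.249 Pa. 1 mmHg = 133.32237 Pa, so 13001.249 Pa = 13001.249 / 133.32237 = 97.517384 mmHg ≈ 97.52 mmHg (4 s.f.).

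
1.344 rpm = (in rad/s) 1 rpm = 0.10471976 rad/s, so 1.344 rpm = 1.344 * 0.10471976 = 0.14074335 rad/s. Result: 0.14074335 rad/s ≈ 0.1407 rad/s (4 s.f.). Final answer: 0.1407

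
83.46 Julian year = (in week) 1 Julian year = 31557600 s, so 83.46 Julian year = 83.46 * 31557600 = 2.6337973e+09 s. 1 week = 604800 s, so 2.6337973e+09 s = 2.6337973e+09 / 604800 = 4354.8236 week ≈ 4355 week (4 s.f.). Final answer: 4355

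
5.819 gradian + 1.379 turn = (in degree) 501.7. Check: 1 gradian = 0.015707963 rad, so 5.819 gradian = 5.819 * 0.015707963 = 0.091404638 rad. 1 turn = 6.2831853 rad, so 1.379 turn = 1.379 * 6.2831853 = 8.6645125 rad. Sum: 0.091404638 + 8.6645125 = 8.7559172 rad. 1 degree = 0.017453293 rad, so 8.7559172 rad = 8.7559172 / 0.017453293 = 501.6771 degree ≈ 501.7 degree (4 s.f.).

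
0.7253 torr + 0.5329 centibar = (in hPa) 1 torr = 133.32237 Pa, so 0.7253 torr = 0.7253 * 133.32237 = 96.698714 Pa. 1 centibar = 1000 Pa, so 0.5329 centibar = 0.5329 * 1000 = 532.9 Pa. Sum: 96.698714 + 532.9 = 629.59871 Pa. 1 hPa = 100 Pa, so 629.59871 Pa = 629.59871 / 100 = 6.2959871 hPa ≈ 6.296 hPa (4 s.f.). Final answer: 6.296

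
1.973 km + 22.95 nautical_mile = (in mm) 4.448e+07. Check: 1 km = 1000 m, so 1.973 km = 1.973 * 1000 = 1973 m. 1 nautical_mile = 1852 m, so 22.95 nautical_mile = 22.95 * 1852 = 42503.4 m. Sum: 1973 + 42503.4 = 44476.4 m. 1 mm = 0.001 m, so 44476.4 m = 44476.4 / 0.001 = 44476400 mm ≈ 4.448e+07 mm (4 s.f.).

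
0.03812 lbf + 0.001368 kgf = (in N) 1 lbf = 4.4482216 N, so 0.03812 lbf = 0.03812 * 4.4482216 = 0.16956621 N. 1 kgf = 9.80665 N, so 0.001368 kgf = 0.001368 * 9.80665 = 0.013415497 N. Sum: 0.16956621 + 0.013415497 = 0.18298171 N. Result: 0.18298171 N ≈ 0.183 N (4 s.f.). Final answer: 0.183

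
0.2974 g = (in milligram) 297.4. Check: 1 g = 0.001 kg, so 0.2974 g = 0.2974 * 0.001 = 0.0002974 kg. 1 milligram = 1e-06 kg, so 0.0002974 kg = 0.0002974 / 1e-06 = 297.4 milligram.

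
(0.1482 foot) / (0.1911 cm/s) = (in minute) 1 foot = 0.3048 m, so 0.1482 foot = 0.1482 * 0.3048 = 0.04517136 m. 1 cm/s = 0.01 m/s, so 0.1911 cm/s = 0.1911 * 0.01 = 0.001911 m/s. Combine: 0.04517136 m / 0.001911 m/s = 23.637551 s. 1 minute = 60 s, so 23.637551 s = 23.637551 / 60 = 0.39395918 minute ≈ 0.394 minute (4 s.f.). Final answer: 0.394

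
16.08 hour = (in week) 1 hour = 3600 s, so 16.08 hour = 16.08 * 3600 = 57888 s. 1 week = 604800 s, so 57888 s = 57888 / 604800 = 0.095714286 week ≈ 0.09571 week (4 s.f.). Final answer: 0.09571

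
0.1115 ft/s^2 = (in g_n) 1 ft/s^2 = 0.3048 m/s^2, so 0.1115 ft/s^2 = 0.1115 * 0.3048 = 0.0339852 m/s^2. 1 g_n = 9.80665 m/s^2, so 0.0339852 m/s^2 = 0.0339852 / 9.80665 = 0.0034655259 g_n ≈ 0.003466 g_n (4 s.f.). Final answer: 0.003466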